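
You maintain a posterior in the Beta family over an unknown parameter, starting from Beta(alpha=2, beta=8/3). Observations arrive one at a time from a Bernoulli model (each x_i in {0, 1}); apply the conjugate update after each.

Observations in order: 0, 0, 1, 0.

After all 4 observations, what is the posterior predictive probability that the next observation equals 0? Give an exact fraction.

obs 1: x=0 → posterior Beta(2, 11/3)
obs 2: x=0 → posterior Beta(2, 14/3)
obs 3: x=1 → posterior Beta(3, 14/3)
obs 4: x=0 → posterior Beta(3, 17/3)

17/26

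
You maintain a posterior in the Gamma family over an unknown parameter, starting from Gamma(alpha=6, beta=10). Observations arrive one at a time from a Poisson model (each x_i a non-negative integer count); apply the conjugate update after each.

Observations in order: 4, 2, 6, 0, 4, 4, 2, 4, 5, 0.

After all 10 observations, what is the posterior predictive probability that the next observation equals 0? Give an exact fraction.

obs 1: x=4 → posterior Gamma(10, 11)
obs 2: x=2 → posterior Gamma(12, 12)
obs 3: x=6 → posterior Gamma(18, 13)
obs 4: x=0 → posterior Gamma(18, 14)
obs 5: x=4 → posterior Gamma(22, 15)
obs 6: x=4 → posterior Gamma(26, 16)
obs 7: x=2 → posterior Gamma(28, 17)
obs 8: x=4 → posterior Gamma(32, 18)
obs 9: x=5 → posterior Gamma(37, 19)
obs 10: x=0 → posterior Gamma(37, 20)

1374389534720000000000000000000000000000000000000/8358222058517261267863236597617557285387836027141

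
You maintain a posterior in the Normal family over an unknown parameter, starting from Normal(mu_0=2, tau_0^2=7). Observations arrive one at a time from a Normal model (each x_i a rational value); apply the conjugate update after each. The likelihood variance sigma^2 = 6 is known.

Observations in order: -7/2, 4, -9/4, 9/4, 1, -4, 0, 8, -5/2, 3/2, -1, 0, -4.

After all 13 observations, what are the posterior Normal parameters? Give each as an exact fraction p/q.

mu_0=17/194, tau_0^2=42/97

obs 1: x=-7/2 → posterior Normal(-25/26, 42/13)
obs 2: x=4 → posterior Normal(31/40, 21/10)
obs 3: x=-9/4 → posterior Normal(-1/108, 14/9)
obs 4: x=9/4 → posterior Normal(31/68, 21/17)
obs 5: x=1 → posterior Normal(45/82, 42/41)
obs 6: x=-4 → posterior Normal(-11/96, 7/8)
obs 7: x=0 → posterior Normal(-1/10, 42/55)
obs 8: x=8 → posterior Normal(101/124, 21/31)
obs 9: x=-5/2 → posterior Normal(11/23, 14/23)
obs 10: x=3/2 → posterior Normal(87/152, 21/38)
obs 11: x=-1 → posterior Normal(73/166, 42/83)
obs 12: x=0 → posterior Normal(73/180, 7/15)
obs 13: x=-4 → posterior Normal(17/194, 42/97)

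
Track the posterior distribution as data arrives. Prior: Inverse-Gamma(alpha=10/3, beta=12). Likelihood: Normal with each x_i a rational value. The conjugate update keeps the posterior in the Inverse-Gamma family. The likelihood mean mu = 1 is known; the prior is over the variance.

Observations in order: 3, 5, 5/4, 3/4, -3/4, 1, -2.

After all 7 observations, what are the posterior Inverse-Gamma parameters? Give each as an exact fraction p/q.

alpha=41/6, beta=899/32

obs 1: x=3 → posterior Inverse-Gamma(23/6, 14)
obs 2: x=5 → posterior Inverse-Gamma(13/3, 22)
obs 3: x=5/4 → posterior Inverse-Gamma(29/6, 705/32)
obs 4: x=3/4 → posterior Inverse-Gamma(16/3, 353/16)
obs 5: x=-3/4 → posterior Inverse-Gamma(35/6, 755/32)
obs 6: x=1 → posterior Inverse-Gamma(19/3, 755/32)
obs 7: x=-2 → posterior Inverse-Gamma(41/6, 899/32)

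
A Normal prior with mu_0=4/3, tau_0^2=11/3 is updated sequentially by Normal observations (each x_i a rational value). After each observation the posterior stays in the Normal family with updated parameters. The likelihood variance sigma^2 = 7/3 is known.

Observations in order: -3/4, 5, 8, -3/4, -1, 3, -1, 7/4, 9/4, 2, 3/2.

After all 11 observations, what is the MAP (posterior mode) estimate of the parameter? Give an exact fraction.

43/24

obs 1: x=-3/4 → posterior Normal(13/216, 77/54)
obs 2: x=5 → posterior Normal(673/348, 77/87)
obs 3: x=8 → posterior Normal(1729/480, 77/120)
obs 4: x=-3/4 → posterior Normal(815/306, 77/153)
obs 5: x=-1 → posterior Normal(749/372, 77/186)
obs 6: x=3 → posterior Normal(947/438, 77/219)
obs 7: x=-1 → posterior Normal(881/504, 11/36)
obs 8: x=7/4 → posterior Normal(1993/1140, 77/285)
obs 9: x=9/4 → posterior Normal(1145/636, 77/318)
obs 10: x=2 → posterior Normal(1277/702, 77/351)
obs 11: x=3/2 → posterior Normal(43/24, 77/384)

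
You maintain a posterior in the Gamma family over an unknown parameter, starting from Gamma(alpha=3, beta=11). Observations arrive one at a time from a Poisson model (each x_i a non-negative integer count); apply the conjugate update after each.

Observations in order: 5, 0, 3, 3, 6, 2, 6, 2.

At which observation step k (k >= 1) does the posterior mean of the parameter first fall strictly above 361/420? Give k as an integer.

obs 1: x=5 → posterior Gamma(8, 12)
obs 2: x=0 → posterior Gamma(8, 13)
obs 3: x=3 → posterior Gamma(11, 14)
obs 4: x=3 → posterior Gamma(14, 15)
obs 5: x=6 → posterior Gamma(20, 16)
obs 6: x=2 → posterior Gamma(22, 17)
obs 7: x=6 → posterior Gamma(28, 18)
obs 8: x=2 → posterior Gamma(30, 19)

k = 4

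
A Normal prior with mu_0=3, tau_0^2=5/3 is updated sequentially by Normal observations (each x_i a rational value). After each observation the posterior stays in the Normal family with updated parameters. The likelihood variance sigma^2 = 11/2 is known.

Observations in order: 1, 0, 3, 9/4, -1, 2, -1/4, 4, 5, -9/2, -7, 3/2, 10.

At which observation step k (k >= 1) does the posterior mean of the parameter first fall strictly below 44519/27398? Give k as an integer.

obs 1: x=1 → posterior Normal(109/43, 55/43)
obs 2: x=0 → posterior Normal(109/53, 55/53)
obs 3: x=3 → posterior Normal(139/63, 55/63)
obs 4: x=9/4 → posterior Normal(323/146, 55/73)
obs 5: x=-1 → posterior Normal(303/166, 55/83)
obs 6: x=2 → posterior Normal(343/186, 55/93)
obs 7: x=-1/4 → posterior Normal(169/103, 55/103)
obs 8: x=4 → posterior Normal(209/113, 55/113)
obs 9: x=5 → posterior Normal(259/123, 55/123)
obs 10: x=-9/2 → posterior Normal(214/133, 55/133)
obs 11: x=-7 → posterior Normal(144/143, 5/13)
obs 12: x=3/2 → posterior Normal(53/51, 55/153)
obs 13: x=10 → posterior Normal(259/163, 55/163)

k = 10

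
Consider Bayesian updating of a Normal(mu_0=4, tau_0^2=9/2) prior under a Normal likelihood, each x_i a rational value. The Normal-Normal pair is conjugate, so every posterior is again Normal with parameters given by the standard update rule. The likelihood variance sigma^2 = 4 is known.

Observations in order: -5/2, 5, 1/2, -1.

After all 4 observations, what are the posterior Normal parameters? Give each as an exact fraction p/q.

obs 1: x=-5/2 → posterior Normal(19/34, 36/17)
obs 2: x=5 → posterior Normal(109/52, 18/13)
obs 3: x=1/2 → posterior Normal(59/35, 36/35)
obs 4: x=-1 → posterior Normal(25/22, 9/11)

mu_0=25/22, tau_0^2=9/11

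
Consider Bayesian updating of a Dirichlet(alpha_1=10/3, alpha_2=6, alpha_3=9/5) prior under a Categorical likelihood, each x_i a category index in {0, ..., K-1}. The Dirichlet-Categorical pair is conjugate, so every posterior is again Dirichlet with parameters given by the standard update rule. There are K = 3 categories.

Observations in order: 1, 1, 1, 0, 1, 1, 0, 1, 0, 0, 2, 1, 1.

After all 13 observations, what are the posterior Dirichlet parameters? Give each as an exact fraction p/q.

alpha_1=22/3, alpha_2=14, alpha_3=14/5

obs 1: x=1 → posterior Dirichlet(10/3, 7, 9/5)
obs 2: x=1 → posterior Dirichlet(10/3, 8, 9/5)
obs 3: x=1 → posterior Dirichlet(10/3, 9, 9/5)
obs 4: x=0 → posterior Dirichlet(13/3, 9, 9/5)
obs 5: x=1 → posterior Dirichlet(13/3, 10, 9/5)
obs 6: x=1 → posterior Dirichlet(13/3, 11, 9/5)
obs 7: x=0 → posterior Dirichlet(16/3, 11, 9/5)
obs 8: x=1 → posterior Dirichlet(16/3, 12, 9/5)
obs 9: x=0 → posterior Dirichlet(19/3, 12, 9/5)
obs 10: x=0 → posterior Dirichlet(22/3, 12, 9/5)
obs 11: x=2 → posterior Dirichlet(22/3, 12, 14/5)
obs 12: x=1 → posterior Dirichlet(22/3, 13, 14/5)
obs 13: x=1 → posterior Dirichlet(22/3, 14, 14/5)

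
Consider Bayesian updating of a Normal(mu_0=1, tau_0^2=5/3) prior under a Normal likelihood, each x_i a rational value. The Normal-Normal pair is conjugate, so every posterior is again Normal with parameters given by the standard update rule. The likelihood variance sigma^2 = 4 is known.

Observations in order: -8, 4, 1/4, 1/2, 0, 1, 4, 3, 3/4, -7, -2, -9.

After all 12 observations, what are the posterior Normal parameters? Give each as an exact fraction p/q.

obs 1: x=-8 → posterior Normal(-28/17, 20/17)
obs 2: x=4 → posterior Normal(-4/11, 10/11)
obs 3: x=1/4 → posterior Normal(-1/4, 20/27)
obs 4: x=1/2 → posterior Normal(-17/128, 5/8)
obs 5: x=0 → posterior Normal(-17/148, 20/37)
obs 6: x=1 → posterior Normal(1/56, 10/21)
obs 7: x=4 → posterior Normal(83/188, 20/47)
obs 8: x=3 → posterior Normal(11/16, 5/13)
obs 9: x=3/4 → posterior Normal(79/114, 20/57)
obs 10: x=-7 → posterior Normal(9/124, 10/31)
obs 11: x=-2 → posterior Normal(-11/134, 20/67)
obs 12: x=-9 → posterior Normal(-101/144, 5/18)

mu_0=-101/144, tau_0^2=5/18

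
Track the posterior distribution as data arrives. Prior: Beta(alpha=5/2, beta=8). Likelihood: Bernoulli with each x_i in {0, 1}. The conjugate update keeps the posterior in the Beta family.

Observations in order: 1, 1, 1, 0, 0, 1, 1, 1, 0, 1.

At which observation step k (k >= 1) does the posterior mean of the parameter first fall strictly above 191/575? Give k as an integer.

k = 2

obs 1: x=1 → posterior Beta(7/2, 8)
obs 2: x=1 → posterior Beta(9/2, 8)
obs 3: x=1 → posterior Beta(11/2, 8)
obs 4: x=0 → posterior Beta(11/2, 9)
obs 5: x=0 → posterior Beta(11/2, 10)
obs 6: x=1 → posterior Beta(13/2, 10)
obs 7: x=1 → posterior Beta(15/2, 10)
obs 8: x=1 → posterior Beta(17/2, 10)
obs 9: x=0 → posterior Beta(17/2, 11)
obs 10: x=1 → posterior Beta(19/2, 11)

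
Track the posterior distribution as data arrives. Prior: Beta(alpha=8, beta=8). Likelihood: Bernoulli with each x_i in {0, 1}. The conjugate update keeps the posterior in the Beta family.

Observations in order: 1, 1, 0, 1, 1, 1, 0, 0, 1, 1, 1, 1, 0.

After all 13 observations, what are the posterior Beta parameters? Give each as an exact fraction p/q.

obs 1: x=1 → posterior Beta(9, 8)
obs 2: x=1 → posterior Beta(10, 8)
obs 3: x=0 → posterior Beta(10, 9)
obs 4: x=1 → posterior Beta(11, 9)
obs 5: x=1 → posterior Beta(12, 9)
obs 6: x=1 → posterior Beta(13, 9)
obs 7: x=0 → posterior Beta(13, 10)
obs 8: x=0 → posterior Beta(13, 11)
obs 9: x=1 → posterior Beta(14, 11)
obs 10: x=1 → posterior Beta(15, 11)
obs 11: x=1 → posterior Beta(16, 11)
obs 12: x=1 → posterior Beta(17, 11)
obs 13: x=0 → posterior Beta(17, 12)

alpha=17, beta=12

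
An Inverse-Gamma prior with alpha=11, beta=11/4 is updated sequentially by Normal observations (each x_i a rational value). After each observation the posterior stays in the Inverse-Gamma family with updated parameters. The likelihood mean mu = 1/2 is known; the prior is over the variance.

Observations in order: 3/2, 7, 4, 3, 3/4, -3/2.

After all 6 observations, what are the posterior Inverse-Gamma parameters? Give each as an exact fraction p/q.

alpha=14, beta=1141/32

obs 1: x=3/2 → posterior Inverse-Gamma(23/2, 13/4)
obs 2: x=7 → posterior Inverse-Gamma(12, 195/8)
obs 3: x=4 → posterior Inverse-Gamma(25/2, 61/2)
obs 4: x=3 → posterior Inverse-Gamma(13, 269/8)
obs 5: x=3/4 → posterior Inverse-Gamma(27/2, 1077/32)
obs 6: x=-3/2 → posterior Inverse-Gamma(14, 1141/32)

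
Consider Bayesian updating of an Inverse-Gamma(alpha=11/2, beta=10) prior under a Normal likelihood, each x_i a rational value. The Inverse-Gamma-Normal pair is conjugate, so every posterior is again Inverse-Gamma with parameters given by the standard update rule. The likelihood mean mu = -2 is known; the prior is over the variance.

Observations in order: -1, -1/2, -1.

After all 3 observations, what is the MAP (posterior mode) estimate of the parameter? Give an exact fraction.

obs 1: x=-1 → posterior Inverse-Gamma(6, 21/2)
obs 2: x=-1/2 → posterior Inverse-Gamma(13/2, 93/8)
obs 3: x=-1 → posterior Inverse-Gamma(7, 97/8)

97/64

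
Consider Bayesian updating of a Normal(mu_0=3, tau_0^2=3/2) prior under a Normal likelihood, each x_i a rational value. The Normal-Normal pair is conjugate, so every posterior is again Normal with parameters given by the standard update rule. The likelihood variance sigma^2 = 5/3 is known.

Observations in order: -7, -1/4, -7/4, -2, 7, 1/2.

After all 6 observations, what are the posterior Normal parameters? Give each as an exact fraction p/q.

mu_0=-3/128, tau_0^2=15/64

obs 1: x=-7 → posterior Normal(-33/19, 15/19)
obs 2: x=-1/4 → posterior Normal(-141/112, 15/28)
obs 3: x=-7/4 → posterior Normal(-51/37, 15/37)
obs 4: x=-2 → posterior Normal(-3/2, 15/46)
obs 5: x=7 → posterior Normal(-6/55, 3/11)
obs 6: x=1/2 → posterior Normal(-3/128, 15/64)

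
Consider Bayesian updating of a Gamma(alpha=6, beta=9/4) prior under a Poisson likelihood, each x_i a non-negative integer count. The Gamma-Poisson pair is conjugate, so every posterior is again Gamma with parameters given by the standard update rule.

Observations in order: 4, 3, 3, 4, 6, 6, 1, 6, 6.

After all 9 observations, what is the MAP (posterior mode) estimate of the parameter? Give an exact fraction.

obs 1: x=4 → posterior Gamma(10, 13/4)
obs 2: x=3 → posterior Gamma(13, 17/4)
obs 3: x=3 → posterior Gamma(16, 21/4)
obs 4: x=4 → posterior Gamma(20, 25/4)
obs 5: x=6 → posterior Gamma(26, 29/4)
obs 6: x=6 → posterior Gamma(32, 33/4)
obs 7: x=1 → posterior Gamma(33, 37/4)
obs 8: x=6 → posterior Gamma(39, 41/4)
obs 9: x=6 → posterior Gamma(45, 45/4)

176/45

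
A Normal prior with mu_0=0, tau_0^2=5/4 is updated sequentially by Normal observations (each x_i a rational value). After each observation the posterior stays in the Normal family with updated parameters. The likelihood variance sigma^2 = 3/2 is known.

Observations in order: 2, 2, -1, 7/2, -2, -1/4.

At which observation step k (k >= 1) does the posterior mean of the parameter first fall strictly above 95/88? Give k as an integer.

k = 2

obs 1: x=2 → posterior Normal(10/11, 15/22)
obs 2: x=2 → posterior Normal(5/4, 15/32)
obs 3: x=-1 → posterior Normal(5/7, 5/14)
obs 4: x=7/2 → posterior Normal(5/4, 15/52)
obs 5: x=-2 → posterior Normal(45/62, 15/62)
obs 6: x=-1/4 → posterior Normal(85/144, 5/24)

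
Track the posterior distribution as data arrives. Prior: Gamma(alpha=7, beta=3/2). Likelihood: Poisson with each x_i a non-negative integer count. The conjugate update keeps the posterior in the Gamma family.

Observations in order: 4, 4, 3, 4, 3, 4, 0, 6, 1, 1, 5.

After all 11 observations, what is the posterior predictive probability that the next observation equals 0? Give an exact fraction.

obs 1: x=4 → posterior Gamma(11, 5/2)
obs 2: x=4 → posterior Gamma(15, 7/2)
obs 3: x=3 → posterior Gamma(18, 9/2)
obs 4: x=4 → posterior Gamma(22, 11/2)
obs 5: x=3 → posterior Gamma(25, 13/2)
obs 6: x=4 → posterior Gamma(29, 15/2)
obs 7: x=0 → posterior Gamma(29, 17/2)
obs 8: x=6 → posterior Gamma(35, 19/2)
obs 9: x=1 → posterior Gamma(36, 21/2)
obs 10: x=1 → posterior Gamma(37, 23/2)
obs 11: x=5 → posterior Gamma(42, 25/2)

51698788284564229679463043254372678347863256931304931640625/1310020508637620352391208095712502073964245732475093456566329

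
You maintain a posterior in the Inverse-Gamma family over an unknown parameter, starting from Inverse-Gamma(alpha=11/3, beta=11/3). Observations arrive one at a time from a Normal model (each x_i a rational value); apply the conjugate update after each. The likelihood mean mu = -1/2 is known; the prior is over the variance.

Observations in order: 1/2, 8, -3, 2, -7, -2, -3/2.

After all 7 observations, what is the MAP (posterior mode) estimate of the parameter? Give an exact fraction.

obs 1: x=1/2 → posterior Inverse-Gamma(25/6, 25/6)
obs 2: x=8 → posterior Inverse-Gamma(14/3, 967/24)
obs 3: x=-3 → posterior Inverse-Gamma(31/6, 521/12)
obs 4: x=2 → posterior Inverse-Gamma(17/3, 1117/24)
obs 5: x=-7 → posterior Inverse-Gamma(37/6, 203/3)
obs 6: x=-2 → posterior Inverse-Gamma(20/3, 1651/24)
obs 7: x=-3/2 → posterior Inverse-Gamma(43/6, 1663/24)

1663/196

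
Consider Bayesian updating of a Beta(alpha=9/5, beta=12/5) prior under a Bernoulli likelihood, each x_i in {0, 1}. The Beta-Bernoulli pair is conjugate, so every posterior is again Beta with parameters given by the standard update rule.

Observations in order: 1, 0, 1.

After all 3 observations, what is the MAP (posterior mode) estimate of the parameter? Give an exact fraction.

7/13

obs 1: x=1 → posterior Beta(14/5, 12/5)
obs 2: x=0 → posterior Beta(14/5, 17/5)
obs 3: x=1 → posterior Beta(19/5, 17/5)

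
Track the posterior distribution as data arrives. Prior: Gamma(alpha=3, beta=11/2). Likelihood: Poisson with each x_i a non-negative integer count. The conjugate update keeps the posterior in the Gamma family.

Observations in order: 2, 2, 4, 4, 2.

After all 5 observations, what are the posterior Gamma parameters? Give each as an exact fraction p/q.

obs 1: x=2 → posterior Gamma(5, 13/2)
obs 2: x=2 → posterior Gamma(7, 15/2)
obs 3: x=4 → posterior Gamma(11, 17/2)
obs 4: x=4 → posterior Gamma(15, 19/2)
obs 5: x=2 → posterior Gamma(17, 21/2)

alpha=17, beta=21/2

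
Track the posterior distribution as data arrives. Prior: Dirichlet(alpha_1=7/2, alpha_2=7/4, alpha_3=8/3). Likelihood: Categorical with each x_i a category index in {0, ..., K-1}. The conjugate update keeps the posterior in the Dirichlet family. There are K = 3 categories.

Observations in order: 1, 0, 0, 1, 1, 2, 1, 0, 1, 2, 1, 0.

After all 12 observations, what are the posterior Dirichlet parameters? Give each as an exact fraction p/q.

alpha_1=15/2, alpha_2=31/4, alpha_3=14/3

obs 1: x=1 → posterior Dirichlet(7/2, 11/4, 8/3)
obs 2: x=0 → posterior Dirichlet(9/2, 11/4, 8/3)
obs 3: x=0 → posterior Dirichlet(11/2, 11/4, 8/3)
obs 4: x=1 → posterior Dirichlet(11/2, 15/4, 8/3)
obs 5: x=1 → posterior Dirichlet(11/2, 19/4, 8/3)
obs 6: x=2 → posterior Dirichlet(11/2, 19/4, 11/3)
obs 7: x=1 → posterior Dirichlet(11/2, 23/4, 11/3)
obs 8: x=0 → posterior Dirichlet(13/2, 23/4, 11/3)
obs 9: x=1 → posterior Dirichlet(13/2, 27/4, 11/3)
obs 10: x=2 → posterior Dirichlet(13/2, 27/4, 14/3)
obs 11: x=1 → posterior Dirichlet(13/2, 31/4, 14/3)
obs 12: x=0 → posterior Dirichlet(15/2, 31/4, 14/3)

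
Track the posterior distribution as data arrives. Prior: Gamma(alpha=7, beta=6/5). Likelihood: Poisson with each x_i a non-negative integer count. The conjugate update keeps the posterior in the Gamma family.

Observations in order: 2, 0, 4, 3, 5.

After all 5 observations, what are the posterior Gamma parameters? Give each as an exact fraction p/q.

obs 1: x=2 → posterior Gamma(9, 11/5)
obs 2: x=0 → posterior Gamma(9, 16/5)
obs 3: x=4 → posterior Gamma(13, 21/5)
obs 4: x=3 → posterior Gamma(16, 26/5)
obs 5: x=5 → posterior Gamma(21, 31/5)

alpha=21, beta=31/5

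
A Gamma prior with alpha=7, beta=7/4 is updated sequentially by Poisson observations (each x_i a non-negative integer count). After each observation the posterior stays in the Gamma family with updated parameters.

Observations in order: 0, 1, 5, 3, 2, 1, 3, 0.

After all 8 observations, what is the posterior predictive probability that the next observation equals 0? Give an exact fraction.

obs 1: x=0 → posterior Gamma(7, 11/4)
obs 2: x=1 → posterior Gamma(8, 15/4)
obs 3: x=5 → posterior Gamma(13, 19/4)
obs 4: x=3 → posterior Gamma(16, 23/4)
obs 5: x=2 → posterior Gamma(18, 27/4)
obs 6: x=1 → posterior Gamma(19, 31/4)
obs 7: x=3 → posterior Gamma(22, 35/4)
obs 8: x=0 → posterior Gamma(22, 39/4)

100790907283604984065901359914608721/863586854220408743801513785592407849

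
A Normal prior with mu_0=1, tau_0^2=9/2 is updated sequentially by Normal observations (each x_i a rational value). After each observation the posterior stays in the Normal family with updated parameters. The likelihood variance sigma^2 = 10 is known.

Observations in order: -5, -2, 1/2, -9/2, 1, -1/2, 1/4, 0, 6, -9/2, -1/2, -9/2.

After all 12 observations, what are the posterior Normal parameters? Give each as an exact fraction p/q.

obs 1: x=-5 → posterior Normal(-25/29, 90/29)
obs 2: x=-2 → posterior Normal(-43/38, 45/19)
obs 3: x=1/2 → posterior Normal(-77/94, 90/47)
obs 4: x=-9/2 → posterior Normal(-79/56, 45/28)
obs 5: x=1 → posterior Normal(-14/13, 18/13)
obs 6: x=-1/2 → posterior Normal(-149/148, 45/37)
obs 7: x=1/4 → posterior Normal(-289/332, 90/83)
obs 8: x=0 → posterior Normal(-289/368, 45/46)
obs 9: x=6 → posterior Normal(-73/404, 90/101)
obs 10: x=-9/2 → posterior Normal(-47/88, 9/11)
obs 11: x=-1/2 → posterior Normal(-253/476, 90/119)
obs 12: x=-9/2 → posterior Normal(-415/512, 45/64)

mu_0=-415/512, tau_0^2=45/64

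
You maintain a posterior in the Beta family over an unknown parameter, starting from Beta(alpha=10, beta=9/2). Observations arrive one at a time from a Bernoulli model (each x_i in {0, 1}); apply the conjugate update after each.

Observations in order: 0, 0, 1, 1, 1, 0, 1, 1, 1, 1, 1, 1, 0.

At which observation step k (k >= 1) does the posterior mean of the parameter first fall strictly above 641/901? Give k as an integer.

obs 1: x=0 → posterior Beta(10, 11/2)
obs 2: x=0 → posterior Beta(10, 13/2)
obs 3: x=1 → posterior Beta(11, 13/2)
obs 4: x=1 → posterior Beta(12, 13/2)
obs 5: x=1 → posterior Beta(13, 13/2)
obs 6: x=0 → posterior Beta(13, 15/2)
obs 7: x=1 → posterior Beta(14, 15/2)
obs 8: x=1 → posterior Beta(15, 15/2)
obs 9: x=1 → posterior Beta(16, 15/2)
obs 10: x=1 → posterior Beta(17, 15/2)
obs 11: x=1 → posterior Beta(18, 15/2)
obs 12: x=1 → posterior Beta(19, 15/2)
obs 13: x=0 → posterior Beta(19, 17/2)

k = 12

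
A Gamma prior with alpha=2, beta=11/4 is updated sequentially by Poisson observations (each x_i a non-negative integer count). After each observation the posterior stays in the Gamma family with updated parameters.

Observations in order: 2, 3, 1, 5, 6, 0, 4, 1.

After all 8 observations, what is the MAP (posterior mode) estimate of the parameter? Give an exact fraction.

obs 1: x=2 → posterior Gamma(4, 15/4)
obs 2: x=3 → posterior Gamma(7, 19/4)
obs 3: x=1 → posterior Gamma(8, 23/4)
obs 4: x=5 → posterior Gamma(13, 27/4)
obs 5: x=6 → posterior Gamma(19, 31/4)
obs 6: x=0 → posterior Gamma(19, 35/4)
obs 7: x=4 → posterior Gamma(23, 39/4)
obs 8: x=1 → posterior Gamma(24, 43/4)

92/43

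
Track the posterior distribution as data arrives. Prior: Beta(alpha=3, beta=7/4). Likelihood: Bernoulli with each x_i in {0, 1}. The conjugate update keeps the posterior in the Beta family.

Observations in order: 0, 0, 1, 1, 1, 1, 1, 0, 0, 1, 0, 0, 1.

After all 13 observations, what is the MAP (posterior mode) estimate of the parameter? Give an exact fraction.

obs 1: x=0 → posterior Beta(3, 11/4)
obs 2: x=0 → posterior Beta(3, 15/4)
obs 3: x=1 → posterior Beta(4, 15/4)
obs 4: x=1 → posterior Beta(5, 15/4)
obs 5: x=1 → posterior Beta(6, 15/4)
obs 6: x=1 → posterior Beta(7, 15/4)
obs 7: x=1 → posterior Beta(8, 15/4)
obs 8: x=0 → posterior Beta(8, 19/4)
obs 9: x=0 → posterior Beta(8, 23/4)
obs 10: x=1 → posterior Beta(9, 23/4)
obs 11: x=0 → posterior Beta(9, 27/4)
obs 12: x=0 → posterior Beta(9, 31/4)
obs 13: x=1 → posterior Beta(10, 31/4)

4/7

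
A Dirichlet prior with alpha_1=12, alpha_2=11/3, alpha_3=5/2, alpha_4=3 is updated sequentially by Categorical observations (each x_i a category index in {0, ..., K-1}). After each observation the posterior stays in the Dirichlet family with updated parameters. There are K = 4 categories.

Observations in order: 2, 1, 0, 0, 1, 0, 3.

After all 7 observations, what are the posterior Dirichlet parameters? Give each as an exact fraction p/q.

obs 1: x=2 → posterior Dirichlet(12, 11/3, 7/2, 3)
obs 2: x=1 → posterior Dirichlet(12, 14/3, 7/2, 3)
obs 3: x=0 → posterior Dirichlet(13, 14/3, 7/2, 3)
obs 4: x=0 → posterior Dirichlet(14, 14/3, 7/2, 3)
obs 5: x=1 → posterior Dirichlet(14, 17/3, 7/2, 3)
obs 6: x=0 → posterior Dirichlet(15, 17/3, 7/2, 3)
obs 7: x=3 → posterior Dirichlet(15, 17/3, 7/2, 4)

alpha_1=15, alpha_2=17/3, alpha_3=7/2, alpha_4=4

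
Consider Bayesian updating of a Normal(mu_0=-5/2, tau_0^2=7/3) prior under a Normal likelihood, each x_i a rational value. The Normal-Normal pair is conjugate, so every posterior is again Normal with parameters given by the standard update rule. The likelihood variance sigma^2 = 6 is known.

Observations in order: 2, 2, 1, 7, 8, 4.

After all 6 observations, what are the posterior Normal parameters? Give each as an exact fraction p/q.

mu_0=41/20, tau_0^2=7/10

obs 1: x=2 → posterior Normal(-31/25, 42/25)
obs 2: x=2 → posterior Normal(-17/32, 21/16)
obs 3: x=1 → posterior Normal(-10/39, 14/13)
obs 4: x=7 → posterior Normal(39/46, 21/23)
obs 5: x=8 → posterior Normal(95/53, 42/53)
obs 6: x=4 → posterior Normal(41/20, 7/10)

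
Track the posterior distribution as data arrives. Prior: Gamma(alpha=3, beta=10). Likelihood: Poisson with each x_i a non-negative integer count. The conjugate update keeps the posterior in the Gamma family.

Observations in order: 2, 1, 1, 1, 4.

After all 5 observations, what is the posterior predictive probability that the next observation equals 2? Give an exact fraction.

obs 1: x=2 → posterior Gamma(5, 11)
obs 2: x=1 → posterior Gamma(6, 12)
obs 3: x=1 → posterior Gamma(7, 13)
obs 4: x=1 → posterior Gamma(8, 14)
obs 5: x=4 → posterior Gamma(12, 15)

5060107177734375/36028797018963968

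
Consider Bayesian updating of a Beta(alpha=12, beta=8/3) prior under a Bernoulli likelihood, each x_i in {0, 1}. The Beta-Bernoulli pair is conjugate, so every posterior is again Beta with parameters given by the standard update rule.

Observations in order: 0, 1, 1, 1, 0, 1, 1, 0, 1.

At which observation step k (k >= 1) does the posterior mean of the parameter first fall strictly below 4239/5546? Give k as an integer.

k = 5

obs 1: x=0 → posterior Beta(12, 11/3)
obs 2: x=1 → posterior Beta(13, 11/3)
obs 3: x=1 → posterior Beta(14, 11/3)
obs 4: x=1 → posterior Beta(15, 11/3)
obs 5: x=0 → posterior Beta(15, 14/3)
obs 6: x=1 → posterior Beta(16, 14/3)
obs 7: x=1 → posterior Beta(17, 14/3)
obs 8: x=0 → posterior Beta(17, 17/3)
obs 9: x=1 → posterior Beta(18, 17/3)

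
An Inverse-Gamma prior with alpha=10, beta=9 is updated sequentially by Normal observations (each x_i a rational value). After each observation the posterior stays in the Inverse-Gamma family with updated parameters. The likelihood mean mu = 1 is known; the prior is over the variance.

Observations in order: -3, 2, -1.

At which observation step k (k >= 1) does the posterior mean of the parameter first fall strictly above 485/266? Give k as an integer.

k = 3

obs 1: x=-3 → posterior Inverse-Gamma(21/2, 17)
obs 2: x=2 → posterior Inverse-Gamma(11, 35/2)
obs 3: x=-1 → posterior Inverse-Gamma(23/2, 39/2)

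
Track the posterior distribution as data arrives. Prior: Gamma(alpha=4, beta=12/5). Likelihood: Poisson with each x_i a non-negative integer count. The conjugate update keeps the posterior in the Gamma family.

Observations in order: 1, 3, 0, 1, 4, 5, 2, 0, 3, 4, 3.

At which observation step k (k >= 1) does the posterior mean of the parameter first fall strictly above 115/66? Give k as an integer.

k = 2

obs 1: x=1 → posterior Gamma(5, 17/5)
obs 2: x=3 → posterior Gamma(8, 22/5)
obs 3: x=0 → posterior Gamma(8, 27/5)
obs 4: x=1 → posterior Gamma(9, 32/5)
obs 5: x=4 → posterior Gamma(13, 37/5)
obs 6: x=5 → posterior Gamma(18, 42/5)
obs 7: x=2 → posterior Gamma(20, 47/5)
obs 8: x=0 → posterior Gamma(20, 52/5)
obs 9: x=3 → posterior Gamma(23, 57/5)
obs 10: x=4 → posterior Gamma(27, 62/5)
obs 11: x=3 → posterior Gamma(30, 67/5)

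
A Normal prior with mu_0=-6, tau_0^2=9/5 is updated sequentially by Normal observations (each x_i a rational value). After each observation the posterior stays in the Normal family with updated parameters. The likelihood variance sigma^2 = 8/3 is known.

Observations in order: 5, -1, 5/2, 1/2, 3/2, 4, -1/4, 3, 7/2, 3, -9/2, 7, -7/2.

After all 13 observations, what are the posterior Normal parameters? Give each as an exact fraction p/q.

obs 1: x=5 → posterior Normal(-105/67, 72/67)
obs 2: x=-1 → posterior Normal(-66/47, 36/47)
obs 3: x=5/2 → posterior Normal(-129/242, 72/121)
obs 4: x=1/2 → posterior Normal(-51/148, 18/37)
obs 5: x=3/2 → posterior Normal(-3/50, 72/175)
obs 6: x=4 → posterior Normal(195/404, 36/101)
obs 7: x=-1/4 → posterior Normal(363/916, 72/229)
obs 8: x=3 → posterior Normal(687/1024, 9/32)
obs 9: x=7/2 → posterior Normal(1065/1132, 72/283)
obs 10: x=3 → posterior Normal(1389/1240, 36/155)
obs 11: x=-9/2 → posterior Normal(903/1348, 72/337)
obs 12: x=7 → posterior Normal(237/208, 18/91)
obs 13: x=-7/2 → posterior Normal(1281/1564, 72/391)

mu_0=1281/1564, tau_0^2=72/391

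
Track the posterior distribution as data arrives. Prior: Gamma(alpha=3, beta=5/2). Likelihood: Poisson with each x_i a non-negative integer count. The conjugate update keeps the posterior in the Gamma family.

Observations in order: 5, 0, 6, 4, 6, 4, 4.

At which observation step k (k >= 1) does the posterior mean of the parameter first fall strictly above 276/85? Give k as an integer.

obs 1: x=5 → posterior Gamma(8, 7/2)
obs 2: x=0 → posterior Gamma(8, 9/2)
obs 3: x=6 → posterior Gamma(14, 11/2)
obs 4: x=4 → posterior Gamma(18, 13/2)
obs 5: x=6 → posterior Gamma(24, 15/2)
obs 6: x=4 → posterior Gamma(28, 17/2)
obs 7: x=4 → posterior Gamma(32, 19/2)

k = 6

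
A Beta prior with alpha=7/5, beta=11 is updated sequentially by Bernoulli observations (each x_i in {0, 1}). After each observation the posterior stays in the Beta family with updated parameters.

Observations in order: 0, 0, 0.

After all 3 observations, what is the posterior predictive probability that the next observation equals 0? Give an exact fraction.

10/11

obs 1: x=0 → posterior Beta(7/5, 12)
obs 2: x=0 → posterior Beta(7/5, 13)
obs 3: x=0 → posterior Beta(7/5, 14)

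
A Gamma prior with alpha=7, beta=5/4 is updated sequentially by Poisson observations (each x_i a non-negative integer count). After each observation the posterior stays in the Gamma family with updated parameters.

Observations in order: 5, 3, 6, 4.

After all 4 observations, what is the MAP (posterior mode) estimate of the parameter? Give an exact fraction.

obs 1: x=5 → posterior Gamma(12, 9/4)
obs 2: x=3 → posterior Gamma(15, 13/4)
obs 3: x=6 → posterior Gamma(21, 17/4)
obs 4: x=4 → posterior Gamma(25, 21/4)

32/7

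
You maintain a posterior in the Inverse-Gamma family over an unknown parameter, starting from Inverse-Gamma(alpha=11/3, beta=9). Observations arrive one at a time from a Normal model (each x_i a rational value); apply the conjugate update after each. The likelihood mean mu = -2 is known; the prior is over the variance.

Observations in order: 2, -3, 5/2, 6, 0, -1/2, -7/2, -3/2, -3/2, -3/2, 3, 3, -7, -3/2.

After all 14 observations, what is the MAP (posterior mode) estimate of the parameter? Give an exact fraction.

489/56

obs 1: x=2 → posterior Inverse-Gamma(25/6, 17)
obs 2: x=-3 → posterior Inverse-Gamma(14/3, 35/2)
obs 3: x=5/2 → posterior Inverse-Gamma(31/6, 221/8)
obs 4: x=6 → posterior Inverse-Gamma(17/3, 477/8)
obs 5: x=0 → posterior Inverse-Gamma(37/6, 493/8)
obs 6: x=-1/2 → posterior Inverse-Gamma(20/3, 251/4)
obs 7: x=-7/2 → posterior Inverse-Gamma(43/6, 511/8)
obs 8: x=-3/2 → posterior Inverse-Gamma(23/3, 64)
obs 9: x=-3/2 → posterior Inverse-Gamma(49/6, 513/8)
obs 10: x=-3/2 → posterior Inverse-Gamma(26/3, 257/4)
obs 11: x=3 → posterior Inverse-Gamma(55/6, 307/4)
obs 12: x=3 → posterior Inverse-Gamma(29/3, 357/4)
obs 13: x=-7 → posterior Inverse-Gamma(61/6, 407/4)
obs 14: x=-3/2 → posterior Inverse-Gamma(32/3, 815/8)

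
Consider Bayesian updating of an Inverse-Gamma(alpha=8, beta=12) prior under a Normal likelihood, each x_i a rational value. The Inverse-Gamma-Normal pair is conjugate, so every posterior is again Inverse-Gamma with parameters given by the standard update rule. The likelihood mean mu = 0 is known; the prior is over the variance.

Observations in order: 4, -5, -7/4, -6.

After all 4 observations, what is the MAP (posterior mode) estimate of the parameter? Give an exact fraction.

obs 1: x=4 → posterior Inverse-Gamma(17/2, 20)
obs 2: x=-5 → posterior Inverse-Gamma(9, 65/2)
obs 3: x=-7/4 → posterior Inverse-Gamma(19/2, 1089/32)
obs 4: x=-6 → posterior Inverse-Gamma(10, 1665/32)

1665/352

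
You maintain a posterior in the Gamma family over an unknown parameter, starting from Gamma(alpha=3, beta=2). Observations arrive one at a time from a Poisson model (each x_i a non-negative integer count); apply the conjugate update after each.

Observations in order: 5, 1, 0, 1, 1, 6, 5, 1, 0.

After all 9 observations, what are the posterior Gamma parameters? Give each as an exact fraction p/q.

obs 1: x=5 → posterior Gamma(8, 3)
obs 2: x=1 → posterior Gamma(9, 4)
obs 3: x=0 → posterior Gamma(9, 5)
obs 4: x=1 → posterior Gamma(10, 6)
obs 5: x=1 → posterior Gamma(11, 7)
obs 6: x=6 → posterior Gamma(17, 8)
obs 7: x=5 → posterior Gamma(22, 9)
obs 8: x=1 → posterior Gamma(23, 10)
obs 9: x=0 → posterior Gamma(23, 11)

alpha=23, beta=11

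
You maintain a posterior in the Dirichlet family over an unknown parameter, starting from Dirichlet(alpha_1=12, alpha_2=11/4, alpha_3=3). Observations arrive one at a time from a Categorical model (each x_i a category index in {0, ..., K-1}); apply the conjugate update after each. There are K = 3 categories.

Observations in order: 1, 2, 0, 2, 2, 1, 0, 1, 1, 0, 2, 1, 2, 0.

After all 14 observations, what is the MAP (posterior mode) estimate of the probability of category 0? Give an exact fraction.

obs 1: x=1 → posterior Dirichlet(12, 15/4, 3)
obs 2: x=2 → posterior Dirichlet(12, 15/4, 4)
obs 3: x=0 → posterior Dirichlet(13, 15/4, 4)
obs 4: x=2 → posterior Dirichlet(13, 15/4, 5)
obs 5: x=2 → posterior Dirichlet(13, 15/4, 6)
obs 6: x=1 → posterior Dirichlet(13, 19/4, 6)
obs 7: x=0 → posterior Dirichlet(14, 19/4, 6)
obs 8: x=1 → posterior Dirichlet(14, 23/4, 6)
obs 9: x=1 → posterior Dirichlet(14, 27/4, 6)
obs 10: x=0 → posterior Dirichlet(15, 27/4, 6)
obs 11: x=2 → posterior Dirichlet(15, 27/4, 7)
obs 12: x=1 → posterior Dirichlet(15, 31/4, 7)
obs 13: x=2 → posterior Dirichlet(15, 31/4, 8)
obs 14: x=0 → posterior Dirichlet(16, 31/4, 8)

12/23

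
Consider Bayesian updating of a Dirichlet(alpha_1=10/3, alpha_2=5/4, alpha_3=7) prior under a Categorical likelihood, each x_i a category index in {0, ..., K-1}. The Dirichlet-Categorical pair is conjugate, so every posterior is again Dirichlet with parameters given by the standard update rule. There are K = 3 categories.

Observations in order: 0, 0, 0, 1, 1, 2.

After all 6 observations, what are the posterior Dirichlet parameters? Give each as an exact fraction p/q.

obs 1: x=0 → posterior Dirichlet(13/3, 5/4, 7)
obs 2: x=0 → posterior Dirichlet(16/3, 5/4, 7)
obs 3: x=0 → posterior Dirichlet(19/3, 5/4, 7)
obs 4: x=1 → posterior Dirichlet(19/3, 9/4, 7)
obs 5: x=1 → posterior Dirichlet(19/3, 13/4, 7)
obs 6: x=2 → posterior Dirichlet(19/3, 13/4, 8)

alpha_1=19/3, alpha_2=13/4, alpha_3=8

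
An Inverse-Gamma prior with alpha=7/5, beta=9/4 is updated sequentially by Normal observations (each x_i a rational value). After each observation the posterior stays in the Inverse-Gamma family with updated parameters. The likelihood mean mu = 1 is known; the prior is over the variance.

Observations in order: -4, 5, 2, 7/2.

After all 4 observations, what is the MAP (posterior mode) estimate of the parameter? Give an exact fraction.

1055/176

obs 1: x=-4 → posterior Inverse-Gamma(19/10, 59/4)
obs 2: x=5 → posterior Inverse-Gamma(12/5, 91/4)
obs 3: x=2 → posterior Inverse-Gamma(29/10, 93/4)
obs 4: x=7/2 → posterior Inverse-Gamma(17/5, 211/8)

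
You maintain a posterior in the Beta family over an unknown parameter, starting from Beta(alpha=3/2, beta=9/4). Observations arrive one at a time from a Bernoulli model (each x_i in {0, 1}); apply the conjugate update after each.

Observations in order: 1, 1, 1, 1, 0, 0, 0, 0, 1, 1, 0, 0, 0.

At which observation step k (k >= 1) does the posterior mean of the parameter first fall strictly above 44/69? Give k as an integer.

k = 3

obs 1: x=1 → posterior Beta(5/2, 9/4)
obs 2: x=1 → posterior Beta(7/2, 9/4)
obs 3: x=1 → posterior Beta(9/2, 9/4)
obs 4: x=1 → posterior Beta(11/2, 9/4)
obs 5: x=0 → posterior Beta(11/2, 13/4)
obs 6: x=0 → posterior Beta(11/2, 17/4)
obs 7: x=0 → posterior Beta(11/2, 21/4)
obs 8: x=0 → posterior Beta(11/2, 25/4)
obs 9: x=1 → posterior Beta(13/2, 25/4)
obs 10: x=1 → posterior Beta(15/2, 25/4)
obs 11: x=0 → posterior Beta(15/2, 29/4)
obs 12: x=0 → posterior Beta(15/2, 33/4)
obs 13: x=0 → posterior Beta(15/2, 37/4)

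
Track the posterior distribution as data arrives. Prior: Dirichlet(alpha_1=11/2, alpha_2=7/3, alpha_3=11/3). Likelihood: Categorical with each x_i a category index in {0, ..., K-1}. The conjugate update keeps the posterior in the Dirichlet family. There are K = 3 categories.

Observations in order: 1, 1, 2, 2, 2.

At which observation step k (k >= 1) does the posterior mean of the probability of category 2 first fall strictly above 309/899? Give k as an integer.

k = 4

obs 1: x=1 → posterior Dirichlet(11/2, 10/3, 11/3)
obs 2: x=1 → posterior Dirichlet(11/2, 13/3, 11/3)
obs 3: x=2 → posterior Dirichlet(11/2, 13/3, 14/3)
obs 4: x=2 → posterior Dirichlet(11/2, 13/3, 17/3)
obs 5: x=2 → posterior Dirichlet(11/2, 13/3, 20/3)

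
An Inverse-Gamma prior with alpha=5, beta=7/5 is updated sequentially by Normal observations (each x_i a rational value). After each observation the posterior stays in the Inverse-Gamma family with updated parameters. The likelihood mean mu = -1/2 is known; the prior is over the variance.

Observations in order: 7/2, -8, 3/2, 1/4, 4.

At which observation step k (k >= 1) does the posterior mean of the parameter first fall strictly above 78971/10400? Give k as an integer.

k = 5

obs 1: x=7/2 → posterior Inverse-Gamma(11/2, 47/5)
obs 2: x=-8 → posterior Inverse-Gamma(6, 1501/40)
obs 3: x=3/2 → posterior Inverse-Gamma(13/2, 1581/40)
obs 4: x=1/4 → posterior Inverse-Gamma(7, 6369/160)
obs 5: x=4 → posterior Inverse-Gamma(15/2, 7989/160)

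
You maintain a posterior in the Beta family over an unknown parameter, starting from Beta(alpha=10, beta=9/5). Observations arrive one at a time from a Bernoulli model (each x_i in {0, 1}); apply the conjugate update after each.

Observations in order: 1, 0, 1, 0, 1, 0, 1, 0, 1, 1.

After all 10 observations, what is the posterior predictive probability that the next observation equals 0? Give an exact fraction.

obs 1: x=1 → posterior Beta(11, 9/5)
obs 2: x=0 → posterior Beta(11, 14/5)
obs 3: x=1 → posterior Beta(12, 14/5)
obs 4: x=0 → posterior Beta(12, 19/5)
obs 5: x=1 → posterior Beta(13, 19/5)
obs 6: x=0 → posterior Beta(13, 24/5)
obs 7: x=1 → posterior Beta(14, 24/5)
obs 8: x=0 → posterior Beta(14, 29/5)
obs 9: x=1 → posterior Beta(15, 29/5)
obs 10: x=1 → posterior Beta(16, 29/5)

29/109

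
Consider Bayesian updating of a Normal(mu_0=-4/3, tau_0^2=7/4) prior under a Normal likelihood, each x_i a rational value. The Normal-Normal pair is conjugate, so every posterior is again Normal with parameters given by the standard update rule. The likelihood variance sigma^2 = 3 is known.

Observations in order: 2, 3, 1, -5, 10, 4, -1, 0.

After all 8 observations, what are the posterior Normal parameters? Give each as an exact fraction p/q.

obs 1: x=2 → posterior Normal(-2/19, 21/19)
obs 2: x=3 → posterior Normal(19/26, 21/26)
obs 3: x=1 → posterior Normal(26/33, 7/11)
obs 4: x=-5 → posterior Normal(-9/40, 21/40)
obs 5: x=10 → posterior Normal(61/47, 21/47)
obs 6: x=4 → posterior Normal(89/54, 7/18)
obs 7: x=-1 → posterior Normal(82/61, 21/61)
obs 8: x=0 → posterior Normal(41/34, 21/68)

mu_0=41/34, tau_0^2=21/68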